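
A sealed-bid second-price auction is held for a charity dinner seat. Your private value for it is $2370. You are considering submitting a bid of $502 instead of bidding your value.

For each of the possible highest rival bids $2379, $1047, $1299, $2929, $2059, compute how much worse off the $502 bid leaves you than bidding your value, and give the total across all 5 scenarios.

The deviation costs you only when the competing bid falls strictly between $502 and $2370; elsewhere both bids give the same outcome.
$2379: outcomes coincide → loss $0.
$1047: truthful payoff $1323, deviation payoff $0 → loss $1323.
$1299: truthful payoff $1071, deviation payoff $0 → loss $1071.
$2929: outcomes coincide → loss $0.
$2059: truthful payoff $311, deviation payoff $0 → loss $311.
Total loss = $1323 + $1071 + $311 = $2705.
In a second-price auction your bid sets only whether you win, not what you pay, so bidding your true value is weakly dominant.

$2705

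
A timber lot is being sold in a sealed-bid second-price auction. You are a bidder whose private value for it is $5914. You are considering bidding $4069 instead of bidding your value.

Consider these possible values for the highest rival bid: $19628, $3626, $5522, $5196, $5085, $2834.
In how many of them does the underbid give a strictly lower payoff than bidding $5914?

3

The deviation hurts exactly when the highest competing bid lies strictly between $4069 and $5914 — underbidding then forfeits a profitable win.
$19628: above both → same outcome either way.
$3626: below both → same outcome either way.
$5522: inside the interval → strictly worse (loss $392).
$5196: inside the interval → strictly worse (loss $718).
$5085: inside the interval → strictly worse (loss $829).
$2834: below both → same outcome either way.
Count: 3.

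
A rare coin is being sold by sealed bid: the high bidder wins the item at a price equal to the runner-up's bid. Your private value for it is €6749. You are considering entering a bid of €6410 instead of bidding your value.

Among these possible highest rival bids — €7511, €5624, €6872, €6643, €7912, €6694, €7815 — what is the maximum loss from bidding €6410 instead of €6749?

€106

€7511: same outcome either way → loss €0.
€5624: same outcome either way → loss €0.
€6872: same outcome either way → loss €0.
€6643: truthful gives €106, deviation gives €0 → loss €106.
€7912: same outcome either way → loss €0.
€6694: truthful gives €55, deviation gives €0 → loss €55.
€7815: same outcome either way → loss €0.
Maximum loss: €106.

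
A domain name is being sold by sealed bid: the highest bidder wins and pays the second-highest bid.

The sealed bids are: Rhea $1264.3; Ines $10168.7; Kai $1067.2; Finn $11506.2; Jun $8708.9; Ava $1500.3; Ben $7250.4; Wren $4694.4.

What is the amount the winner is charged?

$10168.7

Highest bid: Finn at $11506.2, so Finn wins.
Second-highest bid: Ines at $10168.7 — that is the price the winner pays.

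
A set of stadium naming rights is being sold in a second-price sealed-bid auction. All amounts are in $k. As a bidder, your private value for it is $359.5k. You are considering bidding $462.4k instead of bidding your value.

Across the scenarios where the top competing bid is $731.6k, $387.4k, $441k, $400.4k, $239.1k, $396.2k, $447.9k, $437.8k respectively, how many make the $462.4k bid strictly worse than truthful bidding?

The deviation hurts exactly when the highest competing bid lies strictly between $359.5k and $462.4k — overbidding then wins at a price above your value.
$731.6k: above both → same outcome either way.
$387.4k: inside the interval → strictly worse (loss $27.9k).
$441k: inside the interval → strictly worse (loss $81.5k).
$400.4k: inside the interval → strictly worse (loss $40.9k).
$239.1k: below both → same outcome either way.
$396.2k: inside the interval → strictly worse (loss $36.7k).
$447.9k: inside the interval → strictly worse (loss $88.4k).
$437.8k: inside the interval → strictly worse (loss $78.3k).
Count: 6.

6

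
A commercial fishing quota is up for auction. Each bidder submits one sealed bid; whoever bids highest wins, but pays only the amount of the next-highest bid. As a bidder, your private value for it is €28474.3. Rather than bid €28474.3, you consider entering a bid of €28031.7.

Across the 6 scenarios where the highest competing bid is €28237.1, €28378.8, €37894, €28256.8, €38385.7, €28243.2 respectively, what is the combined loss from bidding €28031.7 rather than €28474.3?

The deviation costs you only when the competing bid falls strictly between €28031.7 and €28474.3; elsewhere both bids give the same outcome.
€28237.1: truthful payoff €237.2, deviation payoff €0 → loss €237.2.
€28378.8: truthful payoff €95.5, deviation payoff €0 → loss €95.5.
€37894: outcomes coincide → loss €0.
€28256.8: truthful payoff €217.5, deviation payoff €0 → loss €217.5.
€38385.7: outcomes coincide → loss €0.
€28243.2: truthful payoff €231.1, deviation payoff €0 → loss €231.1.
Total loss = €237.2 + €95.5 + €217.5 + €231.1 = €781.3.
Truthful bidding weakly dominates here: raising your bid can only win items priced above your value, and lowering it can only forfeit items priced below.

€781.3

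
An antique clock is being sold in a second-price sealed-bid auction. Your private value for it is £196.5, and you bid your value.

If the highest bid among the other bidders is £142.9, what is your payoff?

Your bid £196.5 exceeds the highest competing bid £142.9, so you win.
In a second-price auction the winner pays the second-highest bid, £142.9.
Payoff = value − price = £196.5 − £142.9 = £53.6.

£53.6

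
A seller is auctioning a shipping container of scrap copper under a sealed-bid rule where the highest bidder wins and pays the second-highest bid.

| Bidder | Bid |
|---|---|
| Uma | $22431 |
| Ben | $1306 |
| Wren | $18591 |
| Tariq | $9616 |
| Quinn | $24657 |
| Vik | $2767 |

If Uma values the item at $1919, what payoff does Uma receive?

Highest bid: Quinn at $24657, so Quinn wins.
Second-highest bid: Uma at $22431 — that is the price the winner pays.
Uma did not win, so Uma pays nothing and receives nothing: payoff $0.

$0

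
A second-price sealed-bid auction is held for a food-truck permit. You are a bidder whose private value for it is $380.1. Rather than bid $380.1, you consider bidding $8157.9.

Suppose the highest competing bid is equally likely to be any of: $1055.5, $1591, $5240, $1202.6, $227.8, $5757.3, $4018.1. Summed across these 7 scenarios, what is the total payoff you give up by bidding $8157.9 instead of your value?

The deviation costs you only when the competing bid falls strictly between $380.1 and $8157.9; elsewhere both bids give the same outcome.
$1055.5: truthful payoff $0, deviation payoff −$675.4 → loss $675.4.
$1591: truthful payoff $0, deviation payoff −$1210.9 → loss $1210.9.
$5240: truthful payoff $0, deviation payoff −$4859.9 → loss $4859.9.
$1202.6: truthful payoff $0, deviation payoff −$822.5 → loss $822.5.
$227.8: outcomes coincide → loss $0.
$5757.3: truthful payoff $0, deviation payoff −$5377.2 → loss $5377.2.
$4018.1: truthful payoff $0, deviation payoff −$3638 → loss $3638.
Total loss = $675.4 + $1210.9 + $4859.9 + $822.5 + $5377.2 + $3638 = $16583.9.

$16583.9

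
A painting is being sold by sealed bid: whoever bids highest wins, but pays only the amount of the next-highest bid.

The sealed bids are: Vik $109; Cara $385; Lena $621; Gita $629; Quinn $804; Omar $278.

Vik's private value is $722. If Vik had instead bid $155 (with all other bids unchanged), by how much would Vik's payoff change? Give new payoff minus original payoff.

$0

The highest bid among the other bidders is $804; Vik's bid doesn't change that.
Original bid $109: Vik is not highest (top rival bid is $804); payoff $0.
Alternative bid $155: Vik is not highest (top rival bid is $804); payoff $0.
Change in payoff = $0 − ($0) = $0.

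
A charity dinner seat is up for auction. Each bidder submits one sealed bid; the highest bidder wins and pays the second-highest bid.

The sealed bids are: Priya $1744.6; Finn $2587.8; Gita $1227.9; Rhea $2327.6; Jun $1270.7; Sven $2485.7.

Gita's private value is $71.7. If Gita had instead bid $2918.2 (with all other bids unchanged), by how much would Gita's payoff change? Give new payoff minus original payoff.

−$2516.1

The highest bid among the other bidders is $2587.8; Gita's bid doesn't change that.
Original bid $1227.9: Gita is not highest (top rival bid is $2587.8); payoff $0.
Alternative bid $2918.2: Gita is highest, pays the top rival bid $2587.8; payoff $71.7 − $2587.8 = −$2516.1.
Change in payoff = −$2516.1 − ($0) = −$2516.1.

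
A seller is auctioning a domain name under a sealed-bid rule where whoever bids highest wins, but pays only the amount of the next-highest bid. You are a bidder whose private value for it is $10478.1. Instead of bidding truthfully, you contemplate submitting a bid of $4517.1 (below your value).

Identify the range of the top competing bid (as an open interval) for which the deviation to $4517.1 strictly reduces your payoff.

($4517.1, $10478.1)

If the competing bid is below $4517.1, both bids win at the same price — no difference.
If it is above $10478.1, both bids lose — no difference.
If it lies strictly between $4517.1 and $10478.1, bidding your value wins at a price below your value (positive payoff) while bidding $4517.1 loses (payoff 0).
So the deviation strictly hurts on the open interval ($4517.1, $10478.1).
In a second-price auction your bid sets only whether you win, not what you pay, so bidding your true value is weakly dominant.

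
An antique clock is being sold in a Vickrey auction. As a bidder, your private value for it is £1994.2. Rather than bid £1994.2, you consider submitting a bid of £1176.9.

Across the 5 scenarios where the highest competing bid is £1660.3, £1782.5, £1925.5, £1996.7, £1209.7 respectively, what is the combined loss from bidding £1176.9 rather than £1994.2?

£1398.8

The deviation costs you only when the competing bid falls strictly between £1176.9 and £1994.2; elsewhere both bids give the same outcome.
£1660.3: truthful payoff £333.9, deviation payoff £0 → loss £333.9.
£1782.5: truthful payoff £211.7, deviation payoff £0 → loss £211.7.
£1925.5: truthful payoff £68.7, deviation payoff £0 → loss £68.7.
£1996.7: outcomes coincide → loss £0.
£1209.7: truthful payoff £784.5, deviation payoff £0 → loss £784.5.
Total loss = £333.9 + £211.7 + £68.7 + £784.5 = £1398.8.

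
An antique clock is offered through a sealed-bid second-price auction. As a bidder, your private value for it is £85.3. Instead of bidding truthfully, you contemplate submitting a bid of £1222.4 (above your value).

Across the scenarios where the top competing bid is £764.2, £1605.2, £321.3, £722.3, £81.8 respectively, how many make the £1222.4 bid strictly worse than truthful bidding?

3

The deviation hurts exactly when the highest competing bid lies strictly between £85.3 and £1222.4 — overbidding then wins at a price above your value.
£764.2: inside the interval → strictly worse (loss £678.9).
£1605.2: above both → same outcome either way.
£321.3: inside the interval → strictly worse (loss £236).
£722.3: inside the interval → strictly worse (loss £637).
£81.8: below both → same outcome either way.
Count: 3.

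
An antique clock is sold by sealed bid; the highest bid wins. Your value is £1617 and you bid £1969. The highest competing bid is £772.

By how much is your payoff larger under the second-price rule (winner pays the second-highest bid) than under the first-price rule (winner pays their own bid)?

£1197

You have the highest bid, so you win under either rule.
Second-price: pay £772 → payoff £845.
First-price: pay your own bid £1969 → payoff −£352.
Difference = £845 − (−£352) = £1197.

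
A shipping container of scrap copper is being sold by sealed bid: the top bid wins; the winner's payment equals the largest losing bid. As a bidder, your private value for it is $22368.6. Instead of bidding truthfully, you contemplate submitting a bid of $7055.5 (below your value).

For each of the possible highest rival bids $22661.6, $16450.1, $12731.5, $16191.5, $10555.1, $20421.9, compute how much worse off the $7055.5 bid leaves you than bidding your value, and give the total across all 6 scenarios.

The deviation costs you only when the competing bid falls strictly between $7055.5 and $22368.6; elsewhere both bids give the same outcome.
$22661.6: outcomes coincide → loss $0.
$16450.1: truthful payoff $5918.5, deviation payoff $0 → loss $5918.5.
$12731.5: truthful payoff $9637.1, deviation payoff $0 → loss $9637.1.
$16191.5: truthful payoff $6177.1, deviation payoff $0 → loss $6177.1.
$10555.1: truthful payoff $11813.5, deviation payoff $0 → loss $11813.5.
$20421.9: truthful payoff $1946.7, deviation payoff $0 → loss $1946.7.
Total loss = $5918.5 + $9637.1 + $6177.1 + $11813.5 + $1946.7 = $35492.9.

$35492.9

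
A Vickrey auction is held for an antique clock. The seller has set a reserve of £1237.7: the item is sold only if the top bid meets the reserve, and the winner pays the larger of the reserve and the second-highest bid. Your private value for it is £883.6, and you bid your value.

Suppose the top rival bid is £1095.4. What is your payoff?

Your bid £883.6 is below the highest competing bid £1095.4, so you lose. Payoff £0.

£0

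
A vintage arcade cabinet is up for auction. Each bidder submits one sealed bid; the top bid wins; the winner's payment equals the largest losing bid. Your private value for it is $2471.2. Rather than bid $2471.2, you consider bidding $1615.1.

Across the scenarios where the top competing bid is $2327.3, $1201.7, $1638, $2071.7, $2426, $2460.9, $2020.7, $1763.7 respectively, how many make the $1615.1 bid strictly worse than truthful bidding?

7

The deviation hurts exactly when the highest competing bid lies strictly between $1615.1 and $2471.2 — underbidding then forfeits a profitable win.
$2327.3: inside the interval → strictly worse (loss $143.9).
$1201.7: below both → same outcome either way.
$1638: inside the interval → strictly worse (loss $833.2).
$2071.7: inside the interval → strictly worse (loss $399.5).
$2426: inside the interval → strictly worse (loss $45.2).
$2460.9: inside the interval → strictly worse (loss $10.3).
$2020.7: inside the interval → strictly worse (loss $450.5).
$1763.7: inside the interval → strictly worse (loss $707.5).
Count: 7.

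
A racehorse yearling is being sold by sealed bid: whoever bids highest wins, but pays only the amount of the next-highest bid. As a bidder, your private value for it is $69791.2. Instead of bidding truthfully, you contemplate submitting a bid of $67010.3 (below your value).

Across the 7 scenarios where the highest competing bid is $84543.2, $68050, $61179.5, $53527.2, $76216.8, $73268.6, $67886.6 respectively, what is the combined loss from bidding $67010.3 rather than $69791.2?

$3645.8

The deviation costs you only when the competing bid falls strictly between $67010.3 and $69791.2; elsewhere both bids give the same outcome.
$84543.2: outcomes coincide → loss $0.
$68050: truthful payoff $1741.2, deviation payoff $0 → loss $1741.2.
$61179.5: outcomes coincide → loss $0.
$53527.2: outcomes coincide → loss $0.
$76216.8: outcomes coincide → loss $0.
$73268.6: outcomes coincide → loss $0.
$67886.6: truthful payoff $1904.6, deviation payoff $0 → loss $1904.6.
Total loss = $1741.2 + $1904.6 = $3645.8.
In a second-price auction your bid sets only whether you win, not what you pay, so bidding your true value is weakly dominant.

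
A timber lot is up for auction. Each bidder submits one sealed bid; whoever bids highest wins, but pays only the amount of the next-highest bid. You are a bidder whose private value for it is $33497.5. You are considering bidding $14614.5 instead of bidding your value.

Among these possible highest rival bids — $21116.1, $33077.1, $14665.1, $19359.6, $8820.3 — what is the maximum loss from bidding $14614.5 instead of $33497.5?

$21116.1: truthful gives $12381.4, deviation gives $0 → loss $12381.4.
$33077.1: truthful gives $420.4, deviation gives $0 → loss $420.4.
$14665.1: truthful gives $18832.4, deviation gives $0 → loss $18832.4.
$19359.6: truthful gives $14137.9, deviation gives $0 → loss $14137.9.
$8820.3: same outcome either way → loss $0.
Maximum loss: $18832.4.

$18832.4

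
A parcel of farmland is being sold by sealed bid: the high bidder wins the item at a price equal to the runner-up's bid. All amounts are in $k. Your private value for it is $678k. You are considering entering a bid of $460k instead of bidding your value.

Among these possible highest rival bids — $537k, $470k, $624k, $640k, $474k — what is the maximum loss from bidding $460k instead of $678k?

$208k

$537k: truthful gives $141k, deviation gives $0k → loss $141k.
$470k: truthful gives $208k, deviation gives $0k → loss $208k.
$624k: truthful gives $54k, deviation gives $0k → loss $54k.
$640k: truthful gives $38k, deviation gives $0k → loss $38k.
$474k: truthful gives $204k, deviation gives $0k → loss $204k.
Maximum loss: $208k.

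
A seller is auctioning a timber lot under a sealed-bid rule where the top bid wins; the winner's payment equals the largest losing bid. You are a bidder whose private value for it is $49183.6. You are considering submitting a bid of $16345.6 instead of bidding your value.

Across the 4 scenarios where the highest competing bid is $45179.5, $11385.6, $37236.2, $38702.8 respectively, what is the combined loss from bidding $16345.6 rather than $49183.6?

$26432.3

The deviation costs you only when the competing bid falls strictly between $16345.6 and $49183.6; elsewhere both bids give the same outcome.
$45179.5: truthful payoff $4004.1, deviation payoff $0 → loss $4004.1.
$11385.6: outcomes coincide → loss $0.
$37236.2: truthful payoff $11947.4, deviation payoff $0 → loss $11947.4.
$38702.8: truthful payoff $10480.8, deviation payoff $0 → loss $10480.8.
Total loss = $4004.1 + $11947.4 + $10480.8 = $26432.3.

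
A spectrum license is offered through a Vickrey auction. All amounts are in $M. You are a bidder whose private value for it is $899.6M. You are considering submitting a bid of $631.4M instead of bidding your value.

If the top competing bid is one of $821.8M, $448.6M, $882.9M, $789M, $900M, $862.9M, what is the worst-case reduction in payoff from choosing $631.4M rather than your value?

$821.8M: truthful gives $77.8M, deviation gives $0M → loss $77.8M.
$448.6M: same outcome either way → loss $0M.
$882.9M: truthful gives $16.7M, deviation gives $0M → loss $16.7M.
$789M: truthful gives $110.6M, deviation gives $0M → loss $110.6M.
$900M: same outcome either way → loss $0M.
$862.9M: truthful gives $36.7M, deviation gives $0M → loss $36.7M.
Maximum loss: $110.6M.

$110.6M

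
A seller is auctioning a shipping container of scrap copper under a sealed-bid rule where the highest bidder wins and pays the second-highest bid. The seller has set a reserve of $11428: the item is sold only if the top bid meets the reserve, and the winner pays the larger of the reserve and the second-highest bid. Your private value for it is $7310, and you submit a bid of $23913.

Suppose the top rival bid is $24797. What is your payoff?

$0

Your bid $23913 is below the highest competing bid $24797, so you lose. Payoff $0.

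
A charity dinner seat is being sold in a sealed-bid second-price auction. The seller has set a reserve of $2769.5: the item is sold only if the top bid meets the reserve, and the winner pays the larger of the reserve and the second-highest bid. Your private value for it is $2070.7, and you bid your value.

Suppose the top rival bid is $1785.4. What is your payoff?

Your bid $2070.7 is the highest bid but falls below the reserve $2769.5, so the item goes unsold. Payoff $0.

$0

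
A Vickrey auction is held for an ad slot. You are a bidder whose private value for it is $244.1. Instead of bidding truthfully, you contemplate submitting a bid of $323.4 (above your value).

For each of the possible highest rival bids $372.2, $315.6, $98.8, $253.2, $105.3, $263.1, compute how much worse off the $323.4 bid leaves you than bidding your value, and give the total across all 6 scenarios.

$99.6

The deviation costs you only when the competing bid falls strictly between $244.1 and $323.4; elsewhere both bids give the same outcome.
$372.2: outcomes coincide → loss $0.
$315.6: truthful payoff $0, deviation payoff −$71.5 → loss $71.5.
$98.8: outcomes coincide → loss $0.
$253.2: truthful payoff $0, deviation payoff −$9.1 → loss $9.1.
$105.3: outcomes coincide → loss $0.
$263.1: truthful payoff $0, deviation payoff −$19 → loss $19.
Total loss = $71.5 + $9.1 + $19 = $99.6.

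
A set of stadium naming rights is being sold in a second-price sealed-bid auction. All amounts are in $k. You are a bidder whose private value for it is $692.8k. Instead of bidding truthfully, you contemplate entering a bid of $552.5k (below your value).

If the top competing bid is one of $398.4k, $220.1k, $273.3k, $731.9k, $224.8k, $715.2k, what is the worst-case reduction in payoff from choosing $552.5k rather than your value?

$398.4k: same outcome either way → loss $0k.
$220.1k: same outcome either way → loss $0k.
$273.3k: same outcome either way → loss $0k.
$731.9k: same outcome either way → loss $0k.
$224.8k: same outcome either way → loss $0k.
$715.2k: same outcome either way → loss $0k.
Maximum loss: $0k.

$0k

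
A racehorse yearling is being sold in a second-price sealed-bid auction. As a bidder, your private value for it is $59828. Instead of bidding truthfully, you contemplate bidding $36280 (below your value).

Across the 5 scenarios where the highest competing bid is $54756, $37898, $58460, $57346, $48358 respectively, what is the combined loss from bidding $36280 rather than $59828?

$42322

The deviation costs you only when the competing bid falls strictly between $36280 and $59828; elsewhere both bids give the same outcome.
$54756: truthful payoff $5072, deviation payoff $0 → loss $5072.
$37898: truthful payoff $21930, deviation payoff $0 → loss $21930.
$58460: truthful payoff $1368, deviation payoff $0 → loss $1368.
$57346: truthful payoff $2482, deviation payoff $0 → loss $2482.
$48358: truthful payoff $11470, deviation payoff $0 → loss $11470.
Total loss = $5072 + $21930 + $1368 + $2482 + $11470 = $42322.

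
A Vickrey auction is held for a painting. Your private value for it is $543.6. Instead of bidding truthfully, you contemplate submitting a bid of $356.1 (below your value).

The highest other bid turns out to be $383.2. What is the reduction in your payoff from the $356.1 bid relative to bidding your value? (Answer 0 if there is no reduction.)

$160.4

Bidding your value $543.6: you win (since $543.6 > $383.2) and pay $383.2. Payoff $160.4.
Bidding $356.1: you lose. Payoff $0.
The competing bid $383.2 lies between your shaded bid and your value, so underbidding forfeits an item you could have won at a profitable price.
Loss from deviating = $160.4 − ($0) = $160.4.
In a second-price auction your bid sets only whether you win, not what you pay, so bidding your true value is weakly dominant.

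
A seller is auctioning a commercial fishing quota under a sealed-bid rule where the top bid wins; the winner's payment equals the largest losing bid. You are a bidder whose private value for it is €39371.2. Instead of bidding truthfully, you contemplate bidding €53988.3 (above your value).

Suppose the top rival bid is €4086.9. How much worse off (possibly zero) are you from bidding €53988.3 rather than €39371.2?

Bidding your value €39371.2: you win (since €39371.2 > €4086.9) and pay €4086.9. Payoff €35284.3.
Bidding €53988.3: you win and pay €4086.9. Payoff €39371.2 − €4086.9 = €35284.3.
Difference = €35284.3 − €35284.3 = €0; both bids lead to the same outcome because the competing bid is below both your value and your alternative bid.

€0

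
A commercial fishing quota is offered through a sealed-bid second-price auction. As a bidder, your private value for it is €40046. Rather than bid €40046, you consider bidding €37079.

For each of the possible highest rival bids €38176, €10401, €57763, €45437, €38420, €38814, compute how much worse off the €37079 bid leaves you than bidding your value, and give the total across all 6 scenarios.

€4728

The deviation costs you only when the competing bid falls strictly between €37079 and €40046; elsewhere both bids give the same outcome.
€38176: truthful payoff €1870, deviation payoff €0 → loss €1870.
€10401: outcomes coincide → loss €0.
€57763: outcomes coincide → loss €0.
€45437: outcomes coincide → loss €0.
€38420: truthful payoff €1626, deviation payoff €0 → loss €1626.
€38814: truthful payoff €1232, deviation payoff €0 → loss €1232.
Total loss = €1870 + €1626 + €1232 = €4728.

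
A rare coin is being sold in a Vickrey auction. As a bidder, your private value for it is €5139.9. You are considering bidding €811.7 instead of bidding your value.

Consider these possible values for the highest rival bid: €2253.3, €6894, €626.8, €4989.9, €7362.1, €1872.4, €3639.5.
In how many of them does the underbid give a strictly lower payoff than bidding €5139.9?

The deviation hurts exactly when the highest competing bid lies strictly between €811.7 and €5139.9 — underbidding then forfeits a profitable win.
€2253.3: inside the interval → strictly worse (loss €2886.6).
€6894: above both → same outcome either way.
€626.8: below both → same outcome either way.
€4989.9: inside the interval → strictly worse (loss €150).
€7362.1: above both → same outcome either way.
€1872.4: inside the interval → strictly worse (loss €3267.5).
€3639.5: inside the interval → strictly worse (loss €1500.4).
Count: 4.

4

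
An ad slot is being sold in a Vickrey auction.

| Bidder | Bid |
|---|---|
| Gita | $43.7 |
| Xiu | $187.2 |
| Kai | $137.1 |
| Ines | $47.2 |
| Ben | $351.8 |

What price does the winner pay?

Highest bid: Ben at $351.8, so Ben wins.
Second-highest bid: Xiu at $187.2 — that is the price the winner pays.

$187.2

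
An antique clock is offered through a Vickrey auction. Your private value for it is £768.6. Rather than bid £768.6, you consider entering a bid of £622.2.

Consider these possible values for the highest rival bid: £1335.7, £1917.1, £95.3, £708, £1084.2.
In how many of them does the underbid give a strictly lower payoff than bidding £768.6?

1

The deviation hurts exactly when the highest competing bid lies strictly between £622.2 and £768.6 — underbidding then forfeits a profitable win.
£1335.7: above both → same outcome either way.
£1917.1: above both → same outcome either way.
£95.3: below both → same outcome either way.
£708: inside the interval → strictly worse (loss £60.6).
£1084.2: above both → same outcome either way.
Count: 1.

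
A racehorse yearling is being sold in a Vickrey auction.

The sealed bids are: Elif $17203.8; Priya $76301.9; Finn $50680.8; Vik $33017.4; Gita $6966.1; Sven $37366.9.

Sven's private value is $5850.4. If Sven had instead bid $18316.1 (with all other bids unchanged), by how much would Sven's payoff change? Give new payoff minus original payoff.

$0

The highest bid among the other bidders is $76301.9; Sven's bid doesn't change that.
Original bid $37366.9: Sven is not highest (top rival bid is $76301.9); payoff $0.
Alternative bid $18316.1: Sven is not highest (top rival bid is $76301.9); payoff $0.
Change in payoff = $0 − ($0) = $0.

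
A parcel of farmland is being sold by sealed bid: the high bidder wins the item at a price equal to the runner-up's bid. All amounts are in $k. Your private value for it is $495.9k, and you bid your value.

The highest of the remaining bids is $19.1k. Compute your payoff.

Your bid $495.9k exceeds the highest competing bid $19.1k, so you win.
In a second-price auction the winner pays the second-highest bid, $19.1k.
Payoff = value − price = $495.9k − $19.1k = $476.8k.

$476.8k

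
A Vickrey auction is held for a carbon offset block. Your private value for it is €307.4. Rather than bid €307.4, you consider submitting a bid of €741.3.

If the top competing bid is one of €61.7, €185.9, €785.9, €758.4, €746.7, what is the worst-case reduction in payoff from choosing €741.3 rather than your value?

€61.7: same outcome either way → loss €0.
€185.9: same outcome either way → loss €0.
€785.9: same outcome either way → loss €0.
€758.4: same outcome either way → loss €0.
€746.7: same outcome either way → loss €0.
Maximum loss: €0.

€0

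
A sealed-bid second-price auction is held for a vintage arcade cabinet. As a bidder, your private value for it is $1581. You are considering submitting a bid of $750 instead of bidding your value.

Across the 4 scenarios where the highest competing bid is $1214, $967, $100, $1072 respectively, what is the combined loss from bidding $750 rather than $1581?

The deviation costs you only when the competing bid falls strictly between $750 and $1581; elsewhere both bids give the same outcome.
$1214: truthful payoff $367, deviation payoff $0 → loss $367.
$967: truthful payoff $614, deviation payoff $0 → loss $614.
$100: outcomes coincide → loss $0.
$1072: truthful payoff $509, deviation payoff $0 → loss $509.
Total loss = $367 + $614 + $509 = $1490.

$1490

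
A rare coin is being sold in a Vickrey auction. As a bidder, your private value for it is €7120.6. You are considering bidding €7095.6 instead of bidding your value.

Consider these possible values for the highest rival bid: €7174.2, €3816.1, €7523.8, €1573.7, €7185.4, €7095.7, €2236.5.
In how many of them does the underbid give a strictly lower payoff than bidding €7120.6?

1

The deviation hurts exactly when the highest competing bid lies strictly between €7095.6 and €7120.6 — underbidding then forfeits a profitable win.
€7174.2: above both → same outcome either way.
€3816.1: below both → same outcome either way.
€7523.8: above both → same outcome either way.
€1573.7: below both → same outcome either way.
€7185.4: above both → same outcome either way.
€7095.7: inside the interval → strictly worse (loss €24.9).
€2236.5: below both → same outcome either way.
Count: 1.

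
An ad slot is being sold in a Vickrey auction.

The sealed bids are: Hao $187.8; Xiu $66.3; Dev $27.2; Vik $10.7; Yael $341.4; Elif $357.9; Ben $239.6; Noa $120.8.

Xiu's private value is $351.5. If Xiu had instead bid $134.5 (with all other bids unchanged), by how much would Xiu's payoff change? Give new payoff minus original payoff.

The highest bid among the other bidders is $357.9; Xiu's bid doesn't change that.
Original bid $66.3: Xiu is not highest (top rival bid is $357.9); payoff $0.
Alternative bid $134.5: Xiu is not highest (top rival bid is $357.9); payoff $0.
Change in payoff = $0 − ($0) = $0.

$0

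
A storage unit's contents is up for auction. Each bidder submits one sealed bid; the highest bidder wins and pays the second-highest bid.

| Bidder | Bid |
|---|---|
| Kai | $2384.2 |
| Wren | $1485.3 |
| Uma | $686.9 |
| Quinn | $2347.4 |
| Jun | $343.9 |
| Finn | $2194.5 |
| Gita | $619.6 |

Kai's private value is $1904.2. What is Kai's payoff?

−$443.2

Highest bid: Kai at $2384.2, so Kai wins.
Second-highest bid: Quinn at $2347.4 — that is the price the winner pays.
Kai's payoff = value − price = $1904.2 − $2347.4 = −$443.2.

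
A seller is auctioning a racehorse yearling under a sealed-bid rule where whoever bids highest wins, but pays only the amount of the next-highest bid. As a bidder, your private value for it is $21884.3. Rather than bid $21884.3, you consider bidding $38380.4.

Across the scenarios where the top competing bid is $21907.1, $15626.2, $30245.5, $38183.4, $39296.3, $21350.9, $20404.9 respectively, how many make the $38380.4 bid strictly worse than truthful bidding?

3

The deviation hurts exactly when the highest competing bid lies strictly between $21884.3 and $38380.4 — overbidding then wins at a price above your value.
$21907.1: inside the interval → strictly worse (loss $22.8).
$15626.2: below both → same outcome either way.
$30245.5: inside the interval → strictly worse (loss $8361.2).
$38183.4: inside the interval → strictly worse (loss $16299.1).
$39296.3: above both → same outcome either way.
$21350.9: below both → same outcome either way.
$20404.9: below both → same outcome either way.
Count: 3.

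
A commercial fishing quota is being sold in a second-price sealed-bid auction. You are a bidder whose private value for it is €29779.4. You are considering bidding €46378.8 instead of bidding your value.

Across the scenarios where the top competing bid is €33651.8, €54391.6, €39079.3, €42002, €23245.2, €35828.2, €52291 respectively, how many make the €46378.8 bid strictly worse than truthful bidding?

The deviation hurts exactly when the highest competing bid lies strictly between €29779.4 and €46378.8 — overbidding then wins at a price above your value.
€33651.8: inside the interval → strictly worse (loss €3872.4).
€54391.6: above both → same outcome either way.
€39079.3: inside the interval → strictly worse (loss €9299.9).
€42002: inside the interval → strictly worse (loss €12222.6).
€23245.2: below both → same outcome either way.
€35828.2: inside the interval → strictly worse (loss €6048.8).
€52291: above both → same outcome either way.
Count: 4.

4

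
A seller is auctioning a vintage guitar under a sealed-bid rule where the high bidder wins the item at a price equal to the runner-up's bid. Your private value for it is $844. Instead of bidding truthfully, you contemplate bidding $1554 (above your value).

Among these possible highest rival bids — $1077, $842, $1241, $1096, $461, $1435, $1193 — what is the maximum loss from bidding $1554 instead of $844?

$1077: truthful gives $0, deviation gives −$233 → loss $233.
$842: same outcome either way → loss $0.
$1241: truthful gives $0, deviation gives −$397 → loss $397.
$1096: truthful gives $0, deviation gives −$252 → loss $252.
$461: same outcome either way → loss $0.
$1435: truthful gives $0, deviation gives −$591 → loss $591.
$1193: truthful gives $0, deviation gives −$349 → loss $349.
Maximum loss: $591.

$591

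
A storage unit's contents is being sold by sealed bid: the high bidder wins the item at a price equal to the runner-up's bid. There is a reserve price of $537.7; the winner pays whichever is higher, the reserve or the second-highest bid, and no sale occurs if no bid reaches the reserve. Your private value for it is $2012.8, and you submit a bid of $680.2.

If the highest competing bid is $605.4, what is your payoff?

Your bid $680.2 is the highest and exceeds the reserve.
Price = max(second-highest bid, reserve) = max($605.4, $537.7) = $605.4.
Payoff = $2012.8 − $605.4 = $1407.4.

$1407.4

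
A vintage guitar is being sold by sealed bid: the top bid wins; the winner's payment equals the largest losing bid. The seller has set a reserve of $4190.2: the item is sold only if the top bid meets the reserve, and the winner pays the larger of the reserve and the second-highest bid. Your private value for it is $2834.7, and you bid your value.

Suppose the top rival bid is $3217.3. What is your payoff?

Your bid $2834.7 is below the highest competing bid $3217.3, so you lose. Payoff $0.

$0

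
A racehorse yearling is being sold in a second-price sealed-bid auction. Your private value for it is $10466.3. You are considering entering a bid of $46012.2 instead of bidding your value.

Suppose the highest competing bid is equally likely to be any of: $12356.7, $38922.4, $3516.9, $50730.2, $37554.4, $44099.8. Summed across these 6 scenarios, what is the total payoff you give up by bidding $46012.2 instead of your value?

$91068.1

The deviation costs you only when the competing bid falls strictly between $10466.3 and $46012.2; elsewhere both bids give the same outcome.
$12356.7: truthful payoff $0, deviation payoff −$1890.4 → loss $1890.4.
$38922.4: truthful payoff $0, deviation payoff −$28456.1 → loss $28456.1.
$3516.9: outcomes coincide → loss $0.
$50730.2: outcomes coincide → loss $0.
$37554.4: truthful payoff $0, deviation payoff −$27088.1 → loss $27088.1.
$44099.8: truthful payoff $0, deviation payoff −$33633.5 → loss $33633.5.
Total loss = $1890.4 + $28456.1 + $27088.1 + $33633.5 = $91068.1.
In a second-price auction your bid sets only whether you win, not what you pay, so bidding your true value is weakly dominant.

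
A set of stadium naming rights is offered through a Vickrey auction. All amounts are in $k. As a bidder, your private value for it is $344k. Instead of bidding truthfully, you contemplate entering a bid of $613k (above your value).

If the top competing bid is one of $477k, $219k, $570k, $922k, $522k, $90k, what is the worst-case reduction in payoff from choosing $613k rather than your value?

$477k: truthful gives $0k, deviation gives −$133k → loss $133k.
$219k: same outcome either way → loss $0k.
$570k: truthful gives $0k, deviation gives −$226k → loss $226k.
$922k: same outcome either way → loss $0k.
$522k: truthful gives $0k, deviation gives −$178k → loss $178k.
$90k: same outcome either way → loss $0k.
Maximum loss: $226k.

$226k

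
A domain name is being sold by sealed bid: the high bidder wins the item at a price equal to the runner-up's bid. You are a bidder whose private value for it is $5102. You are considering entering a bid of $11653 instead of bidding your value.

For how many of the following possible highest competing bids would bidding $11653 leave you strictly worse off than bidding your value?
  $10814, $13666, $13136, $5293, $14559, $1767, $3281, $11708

The deviation hurts exactly when the highest competing bid lies strictly between $5102 and $11653 — overbidding then wins at a price above your value.
$10814: inside the interval → strictly worse (loss $5712).
$13666: above both → same outcome either way.
$13136: above both → same outcome either way.
$5293: inside the interval → strictly worse (loss $191).
$14559: above both → same outcome either way.
$1767: below both → same outcome either way.
$3281: below both → same outcome either way.
$11708: above both → same outcome either way.
Count: 2.

2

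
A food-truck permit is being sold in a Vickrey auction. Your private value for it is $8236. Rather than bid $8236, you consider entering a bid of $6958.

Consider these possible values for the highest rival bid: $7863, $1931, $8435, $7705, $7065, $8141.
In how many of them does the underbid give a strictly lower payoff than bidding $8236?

The deviation hurts exactly when the highest competing bid lies strictly between $6958 and $8236 — underbidding then forfeits a profitable win.
$7863: inside the interval → strictly worse (loss $373).
$1931: below both → same outcome either way.
$8435: above both → same outcome either way.
$7705: inside the interval → strictly worse (loss $531).
$7065: inside the interval → strictly worse (loss $1171).
$8141: inside the interval → strictly worse (loss $95).
Count: 4.

4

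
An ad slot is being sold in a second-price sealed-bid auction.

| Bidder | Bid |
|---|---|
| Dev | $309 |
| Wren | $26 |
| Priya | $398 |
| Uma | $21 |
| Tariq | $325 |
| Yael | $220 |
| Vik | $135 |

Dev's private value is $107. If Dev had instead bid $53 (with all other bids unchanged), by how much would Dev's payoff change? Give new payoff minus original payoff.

$0

The highest bid among the other bidders is $398; Dev's bid doesn't change that.
Original bid $309: Dev is not highest (top rival bid is $398); payoff $0.
Alternative bid $53: Dev is not highest (top rival bid is $398); payoff $0.
Change in payoff = $0 − ($0) = $0.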